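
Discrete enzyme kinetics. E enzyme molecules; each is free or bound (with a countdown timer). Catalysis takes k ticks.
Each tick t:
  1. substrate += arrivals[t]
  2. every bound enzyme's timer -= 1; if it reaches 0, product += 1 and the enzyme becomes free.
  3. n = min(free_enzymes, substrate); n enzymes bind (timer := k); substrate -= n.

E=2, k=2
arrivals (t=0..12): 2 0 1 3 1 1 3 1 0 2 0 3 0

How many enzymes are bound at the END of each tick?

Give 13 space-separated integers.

t=0: arr=2 -> substrate=0 bound=2 product=0
t=1: arr=0 -> substrate=0 bound=2 product=0
t=2: arr=1 -> substrate=0 bound=1 product=2
t=3: arr=3 -> substrate=2 bound=2 product=2
t=4: arr=1 -> substrate=2 bound=2 product=3
t=5: arr=1 -> substrate=2 bound=2 product=4
t=6: arr=3 -> substrate=4 bound=2 product=5
t=7: arr=1 -> substrate=4 bound=2 product=6
t=8: arr=0 -> substrate=3 bound=2 product=7
t=9: arr=2 -> substrate=4 bound=2 product=8
t=10: arr=0 -> substrate=3 bound=2 product=9
t=11: arr=3 -> substrate=5 bound=2 product=10
t=12: arr=0 -> substrate=4 bound=2 product=11

Answer: 2 2 1 2 2 2 2 2 2 2 2 2 2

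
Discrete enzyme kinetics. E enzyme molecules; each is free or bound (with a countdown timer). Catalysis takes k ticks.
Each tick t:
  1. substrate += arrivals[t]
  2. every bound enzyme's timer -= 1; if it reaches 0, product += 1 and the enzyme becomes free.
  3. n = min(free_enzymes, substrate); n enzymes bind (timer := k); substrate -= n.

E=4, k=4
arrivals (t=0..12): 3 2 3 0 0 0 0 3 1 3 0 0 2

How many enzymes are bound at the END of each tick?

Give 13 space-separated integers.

t=0: arr=3 -> substrate=0 bound=3 product=0
t=1: arr=2 -> substrate=1 bound=4 product=0
t=2: arr=3 -> substrate=4 bound=4 product=0
t=3: arr=0 -> substrate=4 bound=4 product=0
t=4: arr=0 -> substrate=1 bound=4 product=3
t=5: arr=0 -> substrate=0 bound=4 product=4
t=6: arr=0 -> substrate=0 bound=4 product=4
t=7: arr=3 -> substrate=3 bound=4 product=4
t=8: arr=1 -> substrate=1 bound=4 product=7
t=9: arr=3 -> substrate=3 bound=4 product=8
t=10: arr=0 -> substrate=3 bound=4 product=8
t=11: arr=0 -> substrate=3 bound=4 product=8
t=12: arr=2 -> substrate=2 bound=4 product=11

Answer: 3 4 4 4 4 4 4 4 4 4 4 4 4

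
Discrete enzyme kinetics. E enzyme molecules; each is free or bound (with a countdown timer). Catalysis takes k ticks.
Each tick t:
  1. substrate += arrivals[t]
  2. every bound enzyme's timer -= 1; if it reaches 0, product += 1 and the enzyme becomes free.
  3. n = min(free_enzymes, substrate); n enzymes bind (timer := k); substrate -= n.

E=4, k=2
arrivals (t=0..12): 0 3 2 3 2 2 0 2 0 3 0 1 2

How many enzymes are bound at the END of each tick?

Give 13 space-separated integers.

Answer: 0 3 4 4 4 4 4 3 2 3 3 1 3

Derivation:
t=0: arr=0 -> substrate=0 bound=0 product=0
t=1: arr=3 -> substrate=0 bound=3 product=0
t=2: arr=2 -> substrate=1 bound=4 product=0
t=3: arr=3 -> substrate=1 bound=4 product=3
t=4: arr=2 -> substrate=2 bound=4 product=4
t=5: arr=2 -> substrate=1 bound=4 product=7
t=6: arr=0 -> substrate=0 bound=4 product=8
t=7: arr=2 -> substrate=0 bound=3 product=11
t=8: arr=0 -> substrate=0 bound=2 product=12
t=9: arr=3 -> substrate=0 bound=3 product=14
t=10: arr=0 -> substrate=0 bound=3 product=14
t=11: arr=1 -> substrate=0 bound=1 product=17
t=12: arr=2 -> substrate=0 bound=3 product=17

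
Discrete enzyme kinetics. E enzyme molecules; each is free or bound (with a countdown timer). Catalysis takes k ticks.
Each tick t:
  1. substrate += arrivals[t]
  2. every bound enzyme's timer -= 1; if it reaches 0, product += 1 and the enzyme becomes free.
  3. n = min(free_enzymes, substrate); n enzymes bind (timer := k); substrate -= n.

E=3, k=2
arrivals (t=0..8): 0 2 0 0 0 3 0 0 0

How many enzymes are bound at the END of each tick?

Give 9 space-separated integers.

t=0: arr=0 -> substrate=0 bound=0 product=0
t=1: arr=2 -> substrate=0 bound=2 product=0
t=2: arr=0 -> substrate=0 bound=2 product=0
t=3: arr=0 -> substrate=0 bound=0 product=2
t=4: arr=0 -> substrate=0 bound=0 product=2
t=5: arr=3 -> substrate=0 bound=3 product=2
t=6: arr=0 -> substrate=0 bound=3 product=2
t=7: arr=0 -> substrate=0 bound=0 product=5
t=8: arr=0 -> substrate=0 bound=0 product=5

Answer: 0 2 2 0 0 3 3 0 0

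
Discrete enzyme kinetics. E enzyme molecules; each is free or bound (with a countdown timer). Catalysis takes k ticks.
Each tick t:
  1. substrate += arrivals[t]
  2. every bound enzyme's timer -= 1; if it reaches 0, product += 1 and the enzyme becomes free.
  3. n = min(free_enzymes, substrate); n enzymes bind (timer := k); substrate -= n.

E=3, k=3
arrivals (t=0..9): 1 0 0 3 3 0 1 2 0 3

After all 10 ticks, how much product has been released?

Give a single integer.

Answer: 7

Derivation:
t=0: arr=1 -> substrate=0 bound=1 product=0
t=1: arr=0 -> substrate=0 bound=1 product=0
t=2: arr=0 -> substrate=0 bound=1 product=0
t=3: arr=3 -> substrate=0 bound=3 product=1
t=4: arr=3 -> substrate=3 bound=3 product=1
t=5: arr=0 -> substrate=3 bound=3 product=1
t=6: arr=1 -> substrate=1 bound=3 product=4
t=7: arr=2 -> substrate=3 bound=3 product=4
t=8: arr=0 -> substrate=3 bound=3 product=4
t=9: arr=3 -> substrate=3 bound=3 product=7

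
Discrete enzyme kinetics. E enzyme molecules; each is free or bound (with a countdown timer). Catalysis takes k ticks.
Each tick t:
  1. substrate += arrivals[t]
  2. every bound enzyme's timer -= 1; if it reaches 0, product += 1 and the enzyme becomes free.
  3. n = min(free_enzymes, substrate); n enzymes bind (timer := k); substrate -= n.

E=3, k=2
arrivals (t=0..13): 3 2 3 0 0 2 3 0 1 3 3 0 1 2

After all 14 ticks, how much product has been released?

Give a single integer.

t=0: arr=3 -> substrate=0 bound=3 product=0
t=1: arr=2 -> substrate=2 bound=3 product=0
t=2: arr=3 -> substrate=2 bound=3 product=3
t=3: arr=0 -> substrate=2 bound=3 product=3
t=4: arr=0 -> substrate=0 bound=2 product=6
t=5: arr=2 -> substrate=1 bound=3 product=6
t=6: arr=3 -> substrate=2 bound=3 product=8
t=7: arr=0 -> substrate=1 bound=3 product=9
t=8: arr=1 -> substrate=0 bound=3 product=11
t=9: arr=3 -> substrate=2 bound=3 product=12
t=10: arr=3 -> substrate=3 bound=3 product=14
t=11: arr=0 -> substrate=2 bound=3 product=15
t=12: arr=1 -> substrate=1 bound=3 product=17
t=13: arr=2 -> substrate=2 bound=3 product=18

Answer: 18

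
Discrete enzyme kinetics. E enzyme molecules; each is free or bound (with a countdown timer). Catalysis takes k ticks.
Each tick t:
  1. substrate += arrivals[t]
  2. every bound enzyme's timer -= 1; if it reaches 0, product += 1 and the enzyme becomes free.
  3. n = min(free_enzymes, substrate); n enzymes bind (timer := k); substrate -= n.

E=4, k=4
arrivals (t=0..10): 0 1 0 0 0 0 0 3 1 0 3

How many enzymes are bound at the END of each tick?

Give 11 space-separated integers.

t=0: arr=0 -> substrate=0 bound=0 product=0
t=1: arr=1 -> substrate=0 bound=1 product=0
t=2: arr=0 -> substrate=0 bound=1 product=0
t=3: arr=0 -> substrate=0 bound=1 product=0
t=4: arr=0 -> substrate=0 bound=1 product=0
t=5: arr=0 -> substrate=0 bound=0 product=1
t=6: arr=0 -> substrate=0 bound=0 product=1
t=7: arr=3 -> substrate=0 bound=3 product=1
t=8: arr=1 -> substrate=0 bound=4 product=1
t=9: arr=0 -> substrate=0 bound=4 product=1
t=10: arr=3 -> substrate=3 bound=4 product=1

Answer: 0 1 1 1 1 0 0 3 4 4 4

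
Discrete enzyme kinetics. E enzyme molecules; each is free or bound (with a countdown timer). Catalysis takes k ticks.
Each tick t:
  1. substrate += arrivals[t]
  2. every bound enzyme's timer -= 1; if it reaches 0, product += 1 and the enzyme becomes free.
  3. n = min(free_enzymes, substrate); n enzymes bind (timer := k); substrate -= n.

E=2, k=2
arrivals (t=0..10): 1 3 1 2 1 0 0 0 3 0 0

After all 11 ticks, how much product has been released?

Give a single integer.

t=0: arr=1 -> substrate=0 bound=1 product=0
t=1: arr=3 -> substrate=2 bound=2 product=0
t=2: arr=1 -> substrate=2 bound=2 product=1
t=3: arr=2 -> substrate=3 bound=2 product=2
t=4: arr=1 -> substrate=3 bound=2 product=3
t=5: arr=0 -> substrate=2 bound=2 product=4
t=6: arr=0 -> substrate=1 bound=2 product=5
t=7: arr=0 -> substrate=0 bound=2 product=6
t=8: arr=3 -> substrate=2 bound=2 product=7
t=9: arr=0 -> substrate=1 bound=2 product=8
t=10: arr=0 -> substrate=0 bound=2 product=9

Answer: 9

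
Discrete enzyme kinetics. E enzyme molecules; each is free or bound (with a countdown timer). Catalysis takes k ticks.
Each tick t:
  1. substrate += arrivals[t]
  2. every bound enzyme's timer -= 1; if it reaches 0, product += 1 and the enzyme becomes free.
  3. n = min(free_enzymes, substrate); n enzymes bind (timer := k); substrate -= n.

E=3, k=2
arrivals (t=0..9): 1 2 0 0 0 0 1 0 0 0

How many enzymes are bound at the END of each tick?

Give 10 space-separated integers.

Answer: 1 3 2 0 0 0 1 1 0 0

Derivation:
t=0: arr=1 -> substrate=0 bound=1 product=0
t=1: arr=2 -> substrate=0 bound=3 product=0
t=2: arr=0 -> substrate=0 bound=2 product=1
t=3: arr=0 -> substrate=0 bound=0 product=3
t=4: arr=0 -> substrate=0 bound=0 product=3
t=5: arr=0 -> substrate=0 bound=0 product=3
t=6: arr=1 -> substrate=0 bound=1 product=3
t=7: arr=0 -> substrate=0 bound=1 product=3
t=8: arr=0 -> substrate=0 bound=0 product=4
t=9: arr=0 -> substrate=0 bound=0 product=4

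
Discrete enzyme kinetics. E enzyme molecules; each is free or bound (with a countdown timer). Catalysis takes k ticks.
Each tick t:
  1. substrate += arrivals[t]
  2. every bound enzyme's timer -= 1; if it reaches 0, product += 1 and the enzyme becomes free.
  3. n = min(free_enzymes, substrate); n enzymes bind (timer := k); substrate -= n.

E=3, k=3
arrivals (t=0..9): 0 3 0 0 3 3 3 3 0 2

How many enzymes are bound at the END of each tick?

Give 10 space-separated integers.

t=0: arr=0 -> substrate=0 bound=0 product=0
t=1: arr=3 -> substrate=0 bound=3 product=0
t=2: arr=0 -> substrate=0 bound=3 product=0
t=3: arr=0 -> substrate=0 bound=3 product=0
t=4: arr=3 -> substrate=0 bound=3 product=3
t=5: arr=3 -> substrate=3 bound=3 product=3
t=6: arr=3 -> substrate=6 bound=3 product=3
t=7: arr=3 -> substrate=6 bound=3 product=6
t=8: arr=0 -> substrate=6 bound=3 product=6
t=9: arr=2 -> substrate=8 bound=3 product=6

Answer: 0 3 3 3 3 3 3 3 3 3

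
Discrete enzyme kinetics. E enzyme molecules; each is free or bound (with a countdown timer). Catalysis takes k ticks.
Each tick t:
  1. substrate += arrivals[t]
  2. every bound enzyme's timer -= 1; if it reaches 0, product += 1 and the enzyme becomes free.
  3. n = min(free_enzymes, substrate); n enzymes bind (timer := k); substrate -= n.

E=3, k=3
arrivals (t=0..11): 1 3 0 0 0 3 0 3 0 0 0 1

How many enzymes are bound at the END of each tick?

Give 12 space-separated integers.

t=0: arr=1 -> substrate=0 bound=1 product=0
t=1: arr=3 -> substrate=1 bound=3 product=0
t=2: arr=0 -> substrate=1 bound=3 product=0
t=3: arr=0 -> substrate=0 bound=3 product=1
t=4: arr=0 -> substrate=0 bound=1 product=3
t=5: arr=3 -> substrate=1 bound=3 product=3
t=6: arr=0 -> substrate=0 bound=3 product=4
t=7: arr=3 -> substrate=3 bound=3 product=4
t=8: arr=0 -> substrate=1 bound=3 product=6
t=9: arr=0 -> substrate=0 bound=3 product=7
t=10: arr=0 -> substrate=0 bound=3 product=7
t=11: arr=1 -> substrate=0 bound=2 product=9

Answer: 1 3 3 3 1 3 3 3 3 3 3 2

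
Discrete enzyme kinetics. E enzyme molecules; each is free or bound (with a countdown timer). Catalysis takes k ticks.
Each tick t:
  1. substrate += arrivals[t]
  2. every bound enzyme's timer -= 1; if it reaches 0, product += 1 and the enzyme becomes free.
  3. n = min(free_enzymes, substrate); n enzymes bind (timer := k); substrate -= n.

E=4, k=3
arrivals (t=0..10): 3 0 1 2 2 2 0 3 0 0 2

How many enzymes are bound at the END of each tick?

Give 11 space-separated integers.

t=0: arr=3 -> substrate=0 bound=3 product=0
t=1: arr=0 -> substrate=0 bound=3 product=0
t=2: arr=1 -> substrate=0 bound=4 product=0
t=3: arr=2 -> substrate=0 bound=3 product=3
t=4: arr=2 -> substrate=1 bound=4 product=3
t=5: arr=2 -> substrate=2 bound=4 product=4
t=6: arr=0 -> substrate=0 bound=4 product=6
t=7: arr=3 -> substrate=2 bound=4 product=7
t=8: arr=0 -> substrate=1 bound=4 product=8
t=9: arr=0 -> substrate=0 bound=3 product=10
t=10: arr=2 -> substrate=0 bound=4 product=11

Answer: 3 3 4 3 4 4 4 4 4 3 4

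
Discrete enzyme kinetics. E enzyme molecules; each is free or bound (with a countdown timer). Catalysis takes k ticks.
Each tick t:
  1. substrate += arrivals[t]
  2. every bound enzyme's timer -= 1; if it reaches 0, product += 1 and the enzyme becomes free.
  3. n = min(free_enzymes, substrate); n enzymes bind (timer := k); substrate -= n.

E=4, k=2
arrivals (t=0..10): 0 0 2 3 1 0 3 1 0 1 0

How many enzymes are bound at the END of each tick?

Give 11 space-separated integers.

t=0: arr=0 -> substrate=0 bound=0 product=0
t=1: arr=0 -> substrate=0 bound=0 product=0
t=2: arr=2 -> substrate=0 bound=2 product=0
t=3: arr=3 -> substrate=1 bound=4 product=0
t=4: arr=1 -> substrate=0 bound=4 product=2
t=5: arr=0 -> substrate=0 bound=2 product=4
t=6: arr=3 -> substrate=0 bound=3 product=6
t=7: arr=1 -> substrate=0 bound=4 product=6
t=8: arr=0 -> substrate=0 bound=1 product=9
t=9: arr=1 -> substrate=0 bound=1 product=10
t=10: arr=0 -> substrate=0 bound=1 product=10

Answer: 0 0 2 4 4 2 3 4 1 1 1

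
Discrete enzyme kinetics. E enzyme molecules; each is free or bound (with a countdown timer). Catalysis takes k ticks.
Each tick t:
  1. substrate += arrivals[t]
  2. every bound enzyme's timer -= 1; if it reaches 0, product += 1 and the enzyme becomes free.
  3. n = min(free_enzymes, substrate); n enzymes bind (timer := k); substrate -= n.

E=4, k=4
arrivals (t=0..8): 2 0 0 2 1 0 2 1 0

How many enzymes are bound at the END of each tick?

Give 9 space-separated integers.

t=0: arr=2 -> substrate=0 bound=2 product=0
t=1: arr=0 -> substrate=0 bound=2 product=0
t=2: arr=0 -> substrate=0 bound=2 product=0
t=3: arr=2 -> substrate=0 bound=4 product=0
t=4: arr=1 -> substrate=0 bound=3 product=2
t=5: arr=0 -> substrate=0 bound=3 product=2
t=6: arr=2 -> substrate=1 bound=4 product=2
t=7: arr=1 -> substrate=0 bound=4 product=4
t=8: arr=0 -> substrate=0 bound=3 product=5

Answer: 2 2 2 4 3 3 4 4 3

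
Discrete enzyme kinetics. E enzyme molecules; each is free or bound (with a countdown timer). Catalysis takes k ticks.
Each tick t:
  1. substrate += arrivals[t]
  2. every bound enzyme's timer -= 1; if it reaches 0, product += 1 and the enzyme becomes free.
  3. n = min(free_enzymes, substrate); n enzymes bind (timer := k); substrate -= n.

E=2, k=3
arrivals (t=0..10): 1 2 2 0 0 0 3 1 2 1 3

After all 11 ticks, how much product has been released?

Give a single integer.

t=0: arr=1 -> substrate=0 bound=1 product=0
t=1: arr=2 -> substrate=1 bound=2 product=0
t=2: arr=2 -> substrate=3 bound=2 product=0
t=3: arr=0 -> substrate=2 bound=2 product=1
t=4: arr=0 -> substrate=1 bound=2 product=2
t=5: arr=0 -> substrate=1 bound=2 product=2
t=6: arr=3 -> substrate=3 bound=2 product=3
t=7: arr=1 -> substrate=3 bound=2 product=4
t=8: arr=2 -> substrate=5 bound=2 product=4
t=9: arr=1 -> substrate=5 bound=2 product=5
t=10: arr=3 -> substrate=7 bound=2 product=6

Answer: 6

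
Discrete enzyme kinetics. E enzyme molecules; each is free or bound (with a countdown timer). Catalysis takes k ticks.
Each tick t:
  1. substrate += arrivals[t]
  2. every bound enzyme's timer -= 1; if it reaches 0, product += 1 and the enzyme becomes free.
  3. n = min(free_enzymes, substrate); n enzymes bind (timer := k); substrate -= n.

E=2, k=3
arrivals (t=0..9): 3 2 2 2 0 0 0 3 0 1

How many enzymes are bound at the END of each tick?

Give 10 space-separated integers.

Answer: 2 2 2 2 2 2 2 2 2 2

Derivation:
t=0: arr=3 -> substrate=1 bound=2 product=0
t=1: arr=2 -> substrate=3 bound=2 product=0
t=2: arr=2 -> substrate=5 bound=2 product=0
t=3: arr=2 -> substrate=5 bound=2 product=2
t=4: arr=0 -> substrate=5 bound=2 product=2
t=5: arr=0 -> substrate=5 bound=2 product=2
t=6: arr=0 -> substrate=3 bound=2 product=4
t=7: arr=3 -> substrate=6 bound=2 product=4
t=8: arr=0 -> substrate=6 bound=2 product=4
t=9: arr=1 -> substrate=5 bound=2 product=6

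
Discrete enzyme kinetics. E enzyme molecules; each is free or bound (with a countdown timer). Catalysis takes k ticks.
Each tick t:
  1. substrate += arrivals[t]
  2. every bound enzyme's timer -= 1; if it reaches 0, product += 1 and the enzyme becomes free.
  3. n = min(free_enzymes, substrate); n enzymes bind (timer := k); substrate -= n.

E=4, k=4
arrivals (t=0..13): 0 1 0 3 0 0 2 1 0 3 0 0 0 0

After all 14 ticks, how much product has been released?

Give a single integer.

Answer: 8

Derivation:
t=0: arr=0 -> substrate=0 bound=0 product=0
t=1: arr=1 -> substrate=0 bound=1 product=0
t=2: arr=0 -> substrate=0 bound=1 product=0
t=3: arr=3 -> substrate=0 bound=4 product=0
t=4: arr=0 -> substrate=0 bound=4 product=0
t=5: arr=0 -> substrate=0 bound=3 product=1
t=6: arr=2 -> substrate=1 bound=4 product=1
t=7: arr=1 -> substrate=0 bound=3 product=4
t=8: arr=0 -> substrate=0 bound=3 product=4
t=9: arr=3 -> substrate=2 bound=4 product=4
t=10: arr=0 -> substrate=1 bound=4 product=5
t=11: arr=0 -> substrate=0 bound=3 product=7
t=12: arr=0 -> substrate=0 bound=3 product=7
t=13: arr=0 -> substrate=0 bound=2 product=8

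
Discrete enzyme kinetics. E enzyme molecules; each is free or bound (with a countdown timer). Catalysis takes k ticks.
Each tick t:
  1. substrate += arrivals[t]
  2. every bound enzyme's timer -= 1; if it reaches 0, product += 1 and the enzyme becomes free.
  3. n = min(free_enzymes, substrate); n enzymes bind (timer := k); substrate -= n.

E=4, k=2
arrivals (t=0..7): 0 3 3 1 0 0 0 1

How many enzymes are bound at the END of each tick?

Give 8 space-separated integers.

t=0: arr=0 -> substrate=0 bound=0 product=0
t=1: arr=3 -> substrate=0 bound=3 product=0
t=2: arr=3 -> substrate=2 bound=4 product=0
t=3: arr=1 -> substrate=0 bound=4 product=3
t=4: arr=0 -> substrate=0 bound=3 product=4
t=5: arr=0 -> substrate=0 bound=0 product=7
t=6: arr=0 -> substrate=0 bound=0 product=7
t=7: arr=1 -> substrate=0 bound=1 product=7

Answer: 0 3 4 4 3 0 0 1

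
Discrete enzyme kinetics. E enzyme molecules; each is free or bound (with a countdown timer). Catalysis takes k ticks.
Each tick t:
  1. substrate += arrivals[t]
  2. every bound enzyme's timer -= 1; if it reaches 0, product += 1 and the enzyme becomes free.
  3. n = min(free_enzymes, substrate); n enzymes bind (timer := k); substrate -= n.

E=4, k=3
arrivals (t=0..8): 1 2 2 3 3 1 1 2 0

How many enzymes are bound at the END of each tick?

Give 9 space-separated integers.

t=0: arr=1 -> substrate=0 bound=1 product=0
t=1: arr=2 -> substrate=0 bound=3 product=0
t=2: arr=2 -> substrate=1 bound=4 product=0
t=3: arr=3 -> substrate=3 bound=4 product=1
t=4: arr=3 -> substrate=4 bound=4 product=3
t=5: arr=1 -> substrate=4 bound=4 product=4
t=6: arr=1 -> substrate=4 bound=4 product=5
t=7: arr=2 -> substrate=4 bound=4 product=7
t=8: arr=0 -> substrate=3 bound=4 product=8

Answer: 1 3 4 4 4 4 4 4 4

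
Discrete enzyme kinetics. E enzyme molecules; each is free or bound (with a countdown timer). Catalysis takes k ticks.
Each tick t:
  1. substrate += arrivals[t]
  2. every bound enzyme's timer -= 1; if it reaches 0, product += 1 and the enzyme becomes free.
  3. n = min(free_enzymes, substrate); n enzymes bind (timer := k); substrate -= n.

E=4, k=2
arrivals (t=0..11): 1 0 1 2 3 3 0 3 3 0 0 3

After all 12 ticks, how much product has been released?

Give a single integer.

Answer: 16

Derivation:
t=0: arr=1 -> substrate=0 bound=1 product=0
t=1: arr=0 -> substrate=0 bound=1 product=0
t=2: arr=1 -> substrate=0 bound=1 product=1
t=3: arr=2 -> substrate=0 bound=3 product=1
t=4: arr=3 -> substrate=1 bound=4 product=2
t=5: arr=3 -> substrate=2 bound=4 product=4
t=6: arr=0 -> substrate=0 bound=4 product=6
t=7: arr=3 -> substrate=1 bound=4 product=8
t=8: arr=3 -> substrate=2 bound=4 product=10
t=9: arr=0 -> substrate=0 bound=4 product=12
t=10: arr=0 -> substrate=0 bound=2 product=14
t=11: arr=3 -> substrate=0 bound=3 product=16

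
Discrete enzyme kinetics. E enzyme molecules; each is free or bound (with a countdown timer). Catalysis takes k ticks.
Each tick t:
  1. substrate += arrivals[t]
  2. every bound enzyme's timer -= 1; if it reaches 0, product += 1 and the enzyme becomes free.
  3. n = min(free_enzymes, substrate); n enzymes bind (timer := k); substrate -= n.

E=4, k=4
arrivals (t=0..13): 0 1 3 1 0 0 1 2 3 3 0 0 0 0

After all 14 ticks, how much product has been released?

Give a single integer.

t=0: arr=0 -> substrate=0 bound=0 product=0
t=1: arr=1 -> substrate=0 bound=1 product=0
t=2: arr=3 -> substrate=0 bound=4 product=0
t=3: arr=1 -> substrate=1 bound=4 product=0
t=4: arr=0 -> substrate=1 bound=4 product=0
t=5: arr=0 -> substrate=0 bound=4 product=1
t=6: arr=1 -> substrate=0 bound=2 product=4
t=7: arr=2 -> substrate=0 bound=4 product=4
t=8: arr=3 -> substrate=3 bound=4 product=4
t=9: arr=3 -> substrate=5 bound=4 product=5
t=10: arr=0 -> substrate=4 bound=4 product=6
t=11: arr=0 -> substrate=2 bound=4 product=8
t=12: arr=0 -> substrate=2 bound=4 product=8
t=13: arr=0 -> substrate=1 bound=4 product=9

Answer: 9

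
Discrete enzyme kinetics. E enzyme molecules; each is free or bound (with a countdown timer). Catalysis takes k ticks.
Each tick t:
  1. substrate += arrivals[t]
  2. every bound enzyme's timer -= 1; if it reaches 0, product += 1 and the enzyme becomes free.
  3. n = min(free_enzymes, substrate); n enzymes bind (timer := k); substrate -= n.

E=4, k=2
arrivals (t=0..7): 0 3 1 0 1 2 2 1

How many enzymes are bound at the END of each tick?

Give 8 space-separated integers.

Answer: 0 3 4 1 1 3 4 3

Derivation:
t=0: arr=0 -> substrate=0 bound=0 product=0
t=1: arr=3 -> substrate=0 bound=3 product=0
t=2: arr=1 -> substrate=0 bound=4 product=0
t=3: arr=0 -> substrate=0 bound=1 product=3
t=4: arr=1 -> substrate=0 bound=1 product=4
t=5: arr=2 -> substrate=0 bound=3 product=4
t=6: arr=2 -> substrate=0 bound=4 product=5
t=7: arr=1 -> substrate=0 bound=3 product=7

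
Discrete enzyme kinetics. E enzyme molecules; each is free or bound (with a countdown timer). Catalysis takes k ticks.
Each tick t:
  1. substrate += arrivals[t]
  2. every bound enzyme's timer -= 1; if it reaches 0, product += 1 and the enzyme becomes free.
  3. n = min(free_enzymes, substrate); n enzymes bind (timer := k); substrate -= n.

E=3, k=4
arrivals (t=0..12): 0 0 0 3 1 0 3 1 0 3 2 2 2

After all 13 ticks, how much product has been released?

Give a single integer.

Answer: 6

Derivation:
t=0: arr=0 -> substrate=0 bound=0 product=0
t=1: arr=0 -> substrate=0 bound=0 product=0
t=2: arr=0 -> substrate=0 bound=0 product=0
t=3: arr=3 -> substrate=0 bound=3 product=0
t=4: arr=1 -> substrate=1 bound=3 product=0
t=5: arr=0 -> substrate=1 bound=3 product=0
t=6: arr=3 -> substrate=4 bound=3 product=0
t=7: arr=1 -> substrate=2 bound=3 product=3
t=8: arr=0 -> substrate=2 bound=3 product=3
t=9: arr=3 -> substrate=5 bound=3 product=3
t=10: arr=2 -> substrate=7 bound=3 product=3
t=11: arr=2 -> substrate=6 bound=3 product=6
t=12: arr=2 -> substrate=8 bound=3 product=6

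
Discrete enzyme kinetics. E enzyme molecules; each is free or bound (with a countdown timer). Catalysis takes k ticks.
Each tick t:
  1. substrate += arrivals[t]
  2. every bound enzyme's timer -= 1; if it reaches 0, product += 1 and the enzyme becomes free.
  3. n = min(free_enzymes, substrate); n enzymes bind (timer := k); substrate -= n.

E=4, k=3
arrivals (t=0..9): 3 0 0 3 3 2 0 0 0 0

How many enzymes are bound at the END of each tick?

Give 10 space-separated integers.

t=0: arr=3 -> substrate=0 bound=3 product=0
t=1: arr=0 -> substrate=0 bound=3 product=0
t=2: arr=0 -> substrate=0 bound=3 product=0
t=3: arr=3 -> substrate=0 bound=3 product=3
t=4: arr=3 -> substrate=2 bound=4 product=3
t=5: arr=2 -> substrate=4 bound=4 product=3
t=6: arr=0 -> substrate=1 bound=4 product=6
t=7: arr=0 -> substrate=0 bound=4 product=7
t=8: arr=0 -> substrate=0 bound=4 product=7
t=9: arr=0 -> substrate=0 bound=1 product=10

Answer: 3 3 3 3 4 4 4 4 4 1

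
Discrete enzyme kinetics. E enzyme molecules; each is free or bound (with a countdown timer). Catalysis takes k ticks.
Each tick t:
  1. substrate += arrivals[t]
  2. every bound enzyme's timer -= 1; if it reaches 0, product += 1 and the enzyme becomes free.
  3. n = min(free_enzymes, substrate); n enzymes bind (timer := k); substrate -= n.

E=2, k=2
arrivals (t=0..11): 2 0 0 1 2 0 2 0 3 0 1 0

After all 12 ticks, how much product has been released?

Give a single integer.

t=0: arr=2 -> substrate=0 bound=2 product=0
t=1: arr=0 -> substrate=0 bound=2 product=0
t=2: arr=0 -> substrate=0 bound=0 product=2
t=3: arr=1 -> substrate=0 bound=1 product=2
t=4: arr=2 -> substrate=1 bound=2 product=2
t=5: arr=0 -> substrate=0 bound=2 product=3
t=6: arr=2 -> substrate=1 bound=2 product=4
t=7: arr=0 -> substrate=0 bound=2 product=5
t=8: arr=3 -> substrate=2 bound=2 product=6
t=9: arr=0 -> substrate=1 bound=2 product=7
t=10: arr=1 -> substrate=1 bound=2 product=8
t=11: arr=0 -> substrate=0 bound=2 product=9

Answer: 9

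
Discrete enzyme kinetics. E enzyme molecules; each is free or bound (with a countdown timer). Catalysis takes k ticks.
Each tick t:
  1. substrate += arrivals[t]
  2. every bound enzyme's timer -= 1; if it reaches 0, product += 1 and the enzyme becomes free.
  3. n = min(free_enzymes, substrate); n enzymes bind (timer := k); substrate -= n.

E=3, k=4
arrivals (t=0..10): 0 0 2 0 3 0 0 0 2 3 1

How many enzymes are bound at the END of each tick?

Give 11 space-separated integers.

Answer: 0 0 2 2 3 3 3 3 3 3 3

Derivation:
t=0: arr=0 -> substrate=0 bound=0 product=0
t=1: arr=0 -> substrate=0 bound=0 product=0
t=2: arr=2 -> substrate=0 bound=2 product=0
t=3: arr=0 -> substrate=0 bound=2 product=0
t=4: arr=3 -> substrate=2 bound=3 product=0
t=5: arr=0 -> substrate=2 bound=3 product=0
t=6: arr=0 -> substrate=0 bound=3 product=2
t=7: arr=0 -> substrate=0 bound=3 product=2
t=8: arr=2 -> substrate=1 bound=3 product=3
t=9: arr=3 -> substrate=4 bound=3 product=3
t=10: arr=1 -> substrate=3 bound=3 product=5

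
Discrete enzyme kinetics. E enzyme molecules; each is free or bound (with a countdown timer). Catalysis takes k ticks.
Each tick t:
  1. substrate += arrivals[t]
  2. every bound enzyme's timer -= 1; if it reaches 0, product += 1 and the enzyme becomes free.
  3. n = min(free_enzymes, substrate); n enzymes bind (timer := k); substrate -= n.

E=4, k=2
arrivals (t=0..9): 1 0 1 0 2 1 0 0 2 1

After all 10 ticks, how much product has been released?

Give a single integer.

Answer: 5

Derivation:
t=0: arr=1 -> substrate=0 bound=1 product=0
t=1: arr=0 -> substrate=0 bound=1 product=0
t=2: arr=1 -> substrate=0 bound=1 product=1
t=3: arr=0 -> substrate=0 bound=1 product=1
t=4: arr=2 -> substrate=0 bound=2 product=2
t=5: arr=1 -> substrate=0 bound=3 product=2
t=6: arr=0 -> substrate=0 bound=1 product=4
t=7: arr=0 -> substrate=0 bound=0 product=5
t=8: arr=2 -> substrate=0 bound=2 product=5
t=9: arr=1 -> substrate=0 bound=3 product=5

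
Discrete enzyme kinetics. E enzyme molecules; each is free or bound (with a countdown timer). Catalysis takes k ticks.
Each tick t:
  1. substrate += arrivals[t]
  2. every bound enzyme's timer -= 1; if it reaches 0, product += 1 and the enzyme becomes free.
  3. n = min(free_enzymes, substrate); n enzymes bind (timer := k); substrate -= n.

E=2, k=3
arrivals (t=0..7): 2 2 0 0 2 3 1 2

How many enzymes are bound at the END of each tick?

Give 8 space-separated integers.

t=0: arr=2 -> substrate=0 bound=2 product=0
t=1: arr=2 -> substrate=2 bound=2 product=0
t=2: arr=0 -> substrate=2 bound=2 product=0
t=3: arr=0 -> substrate=0 bound=2 product=2
t=4: arr=2 -> substrate=2 bound=2 product=2
t=5: arr=3 -> substrate=5 bound=2 product=2
t=6: arr=1 -> substrate=4 bound=2 product=4
t=7: arr=2 -> substrate=6 bound=2 product=4

Answer: 2 2 2 2 2 2 2 2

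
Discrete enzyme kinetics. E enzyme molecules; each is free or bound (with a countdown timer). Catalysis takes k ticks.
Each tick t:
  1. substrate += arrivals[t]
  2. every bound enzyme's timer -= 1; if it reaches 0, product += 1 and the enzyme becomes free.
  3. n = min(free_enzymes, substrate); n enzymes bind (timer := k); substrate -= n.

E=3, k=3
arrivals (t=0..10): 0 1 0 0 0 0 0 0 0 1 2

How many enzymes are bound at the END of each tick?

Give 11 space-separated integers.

t=0: arr=0 -> substrate=0 bound=0 product=0
t=1: arr=1 -> substrate=0 bound=1 product=0
t=2: arr=0 -> substrate=0 bound=1 product=0
t=3: arr=0 -> substrate=0 bound=1 product=0
t=4: arr=0 -> substrate=0 bound=0 product=1
t=5: arr=0 -> substrate=0 bound=0 product=1
t=6: arr=0 -> substrate=0 bound=0 product=1
t=7: arr=0 -> substrate=0 bound=0 product=1
t=8: arr=0 -> substrate=0 bound=0 product=1
t=9: arr=1 -> substrate=0 bound=1 product=1
t=10: arr=2 -> substrate=0 bound=3 product=1

Answer: 0 1 1 1 0 0 0 0 0 1 3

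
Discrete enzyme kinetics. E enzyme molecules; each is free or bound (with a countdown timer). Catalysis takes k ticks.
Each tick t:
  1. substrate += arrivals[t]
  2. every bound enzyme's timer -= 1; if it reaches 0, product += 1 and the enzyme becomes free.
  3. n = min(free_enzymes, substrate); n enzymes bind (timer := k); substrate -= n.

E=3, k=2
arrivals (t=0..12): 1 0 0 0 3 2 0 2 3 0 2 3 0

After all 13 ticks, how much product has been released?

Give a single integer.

Answer: 12

Derivation:
t=0: arr=1 -> substrate=0 bound=1 product=0
t=1: arr=0 -> substrate=0 bound=1 product=0
t=2: arr=0 -> substrate=0 bound=0 product=1
t=3: arr=0 -> substrate=0 bound=0 product=1
t=4: arr=3 -> substrate=0 bound=3 product=1
t=5: arr=2 -> substrate=2 bound=3 product=1
t=6: arr=0 -> substrate=0 bound=2 product=4
t=7: arr=2 -> substrate=1 bound=3 product=4
t=8: arr=3 -> substrate=2 bound=3 product=6
t=9: arr=0 -> substrate=1 bound=3 product=7
t=10: arr=2 -> substrate=1 bound=3 product=9
t=11: arr=3 -> substrate=3 bound=3 product=10
t=12: arr=0 -> substrate=1 bound=3 product=12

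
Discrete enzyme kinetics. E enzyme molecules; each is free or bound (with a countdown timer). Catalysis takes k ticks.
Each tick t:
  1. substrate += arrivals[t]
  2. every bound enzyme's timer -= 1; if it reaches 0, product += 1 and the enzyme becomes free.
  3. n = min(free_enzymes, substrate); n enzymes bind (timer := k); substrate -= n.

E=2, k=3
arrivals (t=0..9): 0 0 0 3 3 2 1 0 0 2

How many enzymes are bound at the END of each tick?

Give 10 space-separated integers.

t=0: arr=0 -> substrate=0 bound=0 product=0
t=1: arr=0 -> substrate=0 bound=0 product=0
t=2: arr=0 -> substrate=0 bound=0 product=0
t=3: arr=3 -> substrate=1 bound=2 product=0
t=4: arr=3 -> substrate=4 bound=2 product=0
t=5: arr=2 -> substrate=6 bound=2 product=0
t=6: arr=1 -> substrate=5 bound=2 product=2
t=7: arr=0 -> substrate=5 bound=2 product=2
t=8: arr=0 -> substrate=5 bound=2 product=2
t=9: arr=2 -> substrate=5 bound=2 product=4

Answer: 0 0 0 2 2 2 2 2 2 2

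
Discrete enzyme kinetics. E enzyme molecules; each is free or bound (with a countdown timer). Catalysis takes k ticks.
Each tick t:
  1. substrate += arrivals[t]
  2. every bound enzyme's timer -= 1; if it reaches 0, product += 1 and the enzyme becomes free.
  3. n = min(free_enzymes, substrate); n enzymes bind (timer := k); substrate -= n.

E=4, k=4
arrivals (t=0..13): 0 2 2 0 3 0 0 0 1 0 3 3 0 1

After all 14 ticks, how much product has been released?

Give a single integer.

Answer: 8

Derivation:
t=0: arr=0 -> substrate=0 bound=0 product=0
t=1: arr=2 -> substrate=0 bound=2 product=0
t=2: arr=2 -> substrate=0 bound=4 product=0
t=3: arr=0 -> substrate=0 bound=4 product=0
t=4: arr=3 -> substrate=3 bound=4 product=0
t=5: arr=0 -> substrate=1 bound=4 product=2
t=6: arr=0 -> substrate=0 bound=3 product=4
t=7: arr=0 -> substrate=0 bound=3 product=4
t=8: arr=1 -> substrate=0 bound=4 product=4
t=9: arr=0 -> substrate=0 bound=2 product=6
t=10: arr=3 -> substrate=0 bound=4 product=7
t=11: arr=3 -> substrate=3 bound=4 product=7
t=12: arr=0 -> substrate=2 bound=4 product=8
t=13: arr=1 -> substrate=3 bound=4 product=8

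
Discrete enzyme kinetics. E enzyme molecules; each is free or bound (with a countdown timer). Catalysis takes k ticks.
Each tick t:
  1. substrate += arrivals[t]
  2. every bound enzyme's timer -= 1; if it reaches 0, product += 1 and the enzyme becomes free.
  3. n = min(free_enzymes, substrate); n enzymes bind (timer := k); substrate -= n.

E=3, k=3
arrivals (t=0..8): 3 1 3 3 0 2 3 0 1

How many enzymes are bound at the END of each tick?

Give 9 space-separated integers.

t=0: arr=3 -> substrate=0 bound=3 product=0
t=1: arr=1 -> substrate=1 bound=3 product=0
t=2: arr=3 -> substrate=4 bound=3 product=0
t=3: arr=3 -> substrate=4 bound=3 product=3
t=4: arr=0 -> substrate=4 bound=3 product=3
t=5: arr=2 -> substrate=6 bound=3 product=3
t=6: arr=3 -> substrate=6 bound=3 product=6
t=7: arr=0 -> substrate=6 bound=3 product=6
t=8: arr=1 -> substrate=7 bound=3 product=6

Answer: 3 3 3 3 3 3 3 3 3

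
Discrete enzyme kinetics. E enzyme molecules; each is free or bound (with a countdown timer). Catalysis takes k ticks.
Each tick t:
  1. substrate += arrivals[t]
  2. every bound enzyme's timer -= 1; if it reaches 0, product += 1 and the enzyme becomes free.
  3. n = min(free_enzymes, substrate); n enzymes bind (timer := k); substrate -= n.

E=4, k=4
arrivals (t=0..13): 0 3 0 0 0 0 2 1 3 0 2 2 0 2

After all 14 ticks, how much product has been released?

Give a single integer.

t=0: arr=0 -> substrate=0 bound=0 product=0
t=1: arr=3 -> substrate=0 bound=3 product=0
t=2: arr=0 -> substrate=0 bound=3 product=0
t=3: arr=0 -> substrate=0 bound=3 product=0
t=4: arr=0 -> substrate=0 bound=3 product=0
t=5: arr=0 -> substrate=0 bound=0 product=3
t=6: arr=2 -> substrate=0 bound=2 product=3
t=7: arr=1 -> substrate=0 bound=3 product=3
t=8: arr=3 -> substrate=2 bound=4 product=3
t=9: arr=0 -> substrate=2 bound=4 product=3
t=10: arr=2 -> substrate=2 bound=4 product=5
t=11: arr=2 -> substrate=3 bound=4 product=6
t=12: arr=0 -> substrate=2 bound=4 product=7
t=13: arr=2 -> substrate=4 bound=4 product=7

Answer: 7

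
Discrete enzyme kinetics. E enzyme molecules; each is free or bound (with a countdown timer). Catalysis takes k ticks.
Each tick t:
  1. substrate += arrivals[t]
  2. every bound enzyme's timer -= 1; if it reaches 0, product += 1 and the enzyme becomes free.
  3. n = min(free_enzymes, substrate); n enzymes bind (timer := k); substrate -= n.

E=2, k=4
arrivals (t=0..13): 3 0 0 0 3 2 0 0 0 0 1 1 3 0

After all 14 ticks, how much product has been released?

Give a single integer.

Answer: 6

Derivation:
t=0: arr=3 -> substrate=1 bound=2 product=0
t=1: arr=0 -> substrate=1 bound=2 product=0
t=2: arr=0 -> substrate=1 bound=2 product=0
t=3: arr=0 -> substrate=1 bound=2 product=0
t=4: arr=3 -> substrate=2 bound=2 product=2
t=5: arr=2 -> substrate=4 bound=2 product=2
t=6: arr=0 -> substrate=4 bound=2 product=2
t=7: arr=0 -> substrate=4 bound=2 product=2
t=8: arr=0 -> substrate=2 bound=2 product=4
t=9: arr=0 -> substrate=2 bound=2 product=4
t=10: arr=1 -> substrate=3 bound=2 product=4
t=11: arr=1 -> substrate=4 bound=2 product=4
t=12: arr=3 -> substrate=5 bound=2 product=6
t=13: arr=0 -> substrate=5 bound=2 product=6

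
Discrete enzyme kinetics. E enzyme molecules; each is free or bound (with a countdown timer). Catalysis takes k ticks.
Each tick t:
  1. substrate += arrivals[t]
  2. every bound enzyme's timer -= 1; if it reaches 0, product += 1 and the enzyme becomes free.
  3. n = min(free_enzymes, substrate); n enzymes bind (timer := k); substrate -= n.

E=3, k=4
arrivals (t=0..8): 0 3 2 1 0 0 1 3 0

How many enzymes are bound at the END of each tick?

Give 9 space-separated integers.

t=0: arr=0 -> substrate=0 bound=0 product=0
t=1: arr=3 -> substrate=0 bound=3 product=0
t=2: arr=2 -> substrate=2 bound=3 product=0
t=3: arr=1 -> substrate=3 bound=3 product=0
t=4: arr=0 -> substrate=3 bound=3 product=0
t=5: arr=0 -> substrate=0 bound=3 product=3
t=6: arr=1 -> substrate=1 bound=3 product=3
t=7: arr=3 -> substrate=4 bound=3 product=3
t=8: arr=0 -> substrate=4 bound=3 product=3

Answer: 0 3 3 3 3 3 3 3 3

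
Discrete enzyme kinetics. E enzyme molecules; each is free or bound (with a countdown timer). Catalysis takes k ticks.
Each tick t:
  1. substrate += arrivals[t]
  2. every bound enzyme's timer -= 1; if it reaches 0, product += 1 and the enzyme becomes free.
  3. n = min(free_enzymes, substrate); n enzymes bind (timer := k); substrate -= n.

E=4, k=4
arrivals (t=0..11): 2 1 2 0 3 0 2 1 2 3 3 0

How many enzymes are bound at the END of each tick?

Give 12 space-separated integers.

t=0: arr=2 -> substrate=0 bound=2 product=0
t=1: arr=1 -> substrate=0 bound=3 product=0
t=2: arr=2 -> substrate=1 bound=4 product=0
t=3: arr=0 -> substrate=1 bound=4 product=0
t=4: arr=3 -> substrate=2 bound=4 product=2
t=5: arr=0 -> substrate=1 bound=4 product=3
t=6: arr=2 -> substrate=2 bound=4 product=4
t=7: arr=1 -> substrate=3 bound=4 product=4
t=8: arr=2 -> substrate=3 bound=4 product=6
t=9: arr=3 -> substrate=5 bound=4 product=7
t=10: arr=3 -> substrate=7 bound=4 product=8
t=11: arr=0 -> substrate=7 bound=4 product=8

Answer: 2 3 4 4 4 4 4 4 4 4 4 4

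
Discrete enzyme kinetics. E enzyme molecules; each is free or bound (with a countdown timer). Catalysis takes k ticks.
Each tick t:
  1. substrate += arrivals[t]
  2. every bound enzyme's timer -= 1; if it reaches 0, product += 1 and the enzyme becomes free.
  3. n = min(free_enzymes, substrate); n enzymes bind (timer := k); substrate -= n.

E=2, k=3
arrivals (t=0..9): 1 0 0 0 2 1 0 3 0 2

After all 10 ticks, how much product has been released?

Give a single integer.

Answer: 3

Derivation:
t=0: arr=1 -> substrate=0 bound=1 product=0
t=1: arr=0 -> substrate=0 bound=1 product=0
t=2: arr=0 -> substrate=0 bound=1 product=0
t=3: arr=0 -> substrate=0 bound=0 product=1
t=4: arr=2 -> substrate=0 bound=2 product=1
t=5: arr=1 -> substrate=1 bound=2 product=1
t=6: arr=0 -> substrate=1 bound=2 product=1
t=7: arr=3 -> substrate=2 bound=2 product=3
t=8: arr=0 -> substrate=2 bound=2 product=3
t=9: arr=2 -> substrate=4 bound=2 product=3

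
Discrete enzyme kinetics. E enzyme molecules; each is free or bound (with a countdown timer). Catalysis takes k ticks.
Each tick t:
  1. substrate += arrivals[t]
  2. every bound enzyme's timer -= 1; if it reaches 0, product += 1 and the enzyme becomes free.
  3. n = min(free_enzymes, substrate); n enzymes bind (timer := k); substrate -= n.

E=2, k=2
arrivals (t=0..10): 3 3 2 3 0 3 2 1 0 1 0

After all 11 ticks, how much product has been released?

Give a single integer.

t=0: arr=3 -> substrate=1 bound=2 product=0
t=1: arr=3 -> substrate=4 bound=2 product=0
t=2: arr=2 -> substrate=4 bound=2 product=2
t=3: arr=3 -> substrate=7 bound=2 product=2
t=4: arr=0 -> substrate=5 bound=2 product=4
t=5: arr=3 -> substrate=8 bound=2 product=4
t=6: arr=2 -> substrate=8 bound=2 product=6
t=7: arr=1 -> substrate=9 bound=2 product=6
t=8: arr=0 -> substrate=7 bound=2 product=8
t=9: arr=1 -> substrate=8 bound=2 product=8
t=10: arr=0 -> substrate=6 bound=2 product=10

Answer: 10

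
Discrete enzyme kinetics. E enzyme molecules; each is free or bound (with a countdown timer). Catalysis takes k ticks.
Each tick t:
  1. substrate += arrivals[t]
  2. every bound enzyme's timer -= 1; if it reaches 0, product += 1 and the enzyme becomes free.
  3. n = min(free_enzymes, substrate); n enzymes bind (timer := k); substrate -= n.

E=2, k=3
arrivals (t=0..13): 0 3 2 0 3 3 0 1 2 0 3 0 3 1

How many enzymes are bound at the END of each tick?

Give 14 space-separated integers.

Answer: 0 2 2 2 2 2 2 2 2 2 2 2 2 2

Derivation:
t=0: arr=0 -> substrate=0 bound=0 product=0
t=1: arr=3 -> substrate=1 bound=2 product=0
t=2: arr=2 -> substrate=3 bound=2 product=0
t=3: arr=0 -> substrate=3 bound=2 product=0
t=4: arr=3 -> substrate=4 bound=2 product=2
t=5: arr=3 -> substrate=7 bound=2 product=2
t=6: arr=0 -> substrate=7 bound=2 product=2
t=7: arr=1 -> substrate=6 bound=2 product=4
t=8: arr=2 -> substrate=8 bound=2 product=4
t=9: arr=0 -> substrate=8 bound=2 product=4
t=10: arr=3 -> substrate=9 bound=2 product=6
t=11: arr=0 -> substrate=9 bound=2 product=6
t=12: arr=3 -> substrate=12 bound=2 product=6
t=13: arr=1 -> substrate=11 bound=2 product=8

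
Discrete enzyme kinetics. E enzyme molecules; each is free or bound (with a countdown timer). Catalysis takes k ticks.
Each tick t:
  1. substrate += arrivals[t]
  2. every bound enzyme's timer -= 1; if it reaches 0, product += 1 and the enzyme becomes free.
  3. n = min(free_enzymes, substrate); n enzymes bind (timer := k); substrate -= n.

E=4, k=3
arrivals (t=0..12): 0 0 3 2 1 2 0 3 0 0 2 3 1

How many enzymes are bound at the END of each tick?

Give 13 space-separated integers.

Answer: 0 0 3 4 4 4 4 4 4 3 4 4 4

Derivation:
t=0: arr=0 -> substrate=0 bound=0 product=0
t=1: arr=0 -> substrate=0 bound=0 product=0
t=2: arr=3 -> substrate=0 bound=3 product=0
t=3: arr=2 -> substrate=1 bound=4 product=0
t=4: arr=1 -> substrate=2 bound=4 product=0
t=5: arr=2 -> substrate=1 bound=4 product=3
t=6: arr=0 -> substrate=0 bound=4 product=4
t=7: arr=3 -> substrate=3 bound=4 product=4
t=8: arr=0 -> substrate=0 bound=4 product=7
t=9: arr=0 -> substrate=0 bound=3 product=8
t=10: arr=2 -> substrate=1 bound=4 product=8
t=11: arr=3 -> substrate=1 bound=4 product=11
t=12: arr=1 -> substrate=2 bound=4 product=11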